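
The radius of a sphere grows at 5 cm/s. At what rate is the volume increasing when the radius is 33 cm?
21780π cm³/s

V = (4/3)πr³
dV/dt = dV/dr · dr/dt = 4πr² · 5
At r = 33: dV/dt = 21780π cm³/s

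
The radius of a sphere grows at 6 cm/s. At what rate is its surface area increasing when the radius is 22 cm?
1056π cm²/s

S = 4πr²
dS/dt = dS/dr · dr/dt = 8πr · 6
At r = 22: dS/dt = 1056π cm²/s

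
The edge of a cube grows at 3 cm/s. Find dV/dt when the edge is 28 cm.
7056 cm³/s

V = s³
dV/dt = 3s² · ds/dt = 3·28²·3 = 7056 cm³/s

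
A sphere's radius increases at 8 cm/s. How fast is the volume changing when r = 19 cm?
11552π cm³/s

V = (4/3)πr³
dV/dt = dV/dr · dr/dt = 4πr² · 8
At r = 19: dV/dt = 11552π cm³/s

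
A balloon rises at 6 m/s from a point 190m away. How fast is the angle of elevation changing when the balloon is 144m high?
0.020058 rad/s

tan(θ) = y/190
sec²(θ) · dθ/dt = (1/190) · dy/dt
dθ/dt = cos²(θ)/190 · 6 = 190/(190² + 144²) · 6
dθ/dt = 0.020058 rad/s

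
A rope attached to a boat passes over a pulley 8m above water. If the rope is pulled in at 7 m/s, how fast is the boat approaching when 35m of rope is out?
245√129/387 ≈ 7.19 m/s

rope² = x² + 8²
x = √(35² - 8²) = 3√129
dx/dt = (rope/x) · d(rope)/dt = (35/(3√129)) · (-7) = -245√129/387 m/s
The boat approaches at 245√129/387 ≈ 7.19 m/s.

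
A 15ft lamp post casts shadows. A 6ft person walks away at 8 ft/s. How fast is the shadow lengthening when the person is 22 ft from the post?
16/3 ft/s

By similar triangles: 15/(x+s) = 6/s
Solving: s = 6x/9
ds/dt = 6/9 · dx/dt = 2/3 · 8 = 16/3 ft/s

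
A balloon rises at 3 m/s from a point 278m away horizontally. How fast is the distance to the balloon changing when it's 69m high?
207√82045/82045 ≈ 0.7227 m/s

z² = 278² + y²
z = √(278² + 69²) = √82045
dz/dt = y/z · dy/dt = 69/√82045 · 3 = 207√82045/82045 ≈ 0.7227 m/s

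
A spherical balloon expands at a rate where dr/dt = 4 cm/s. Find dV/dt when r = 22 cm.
7744π cm³/s

V = (4/3)πr³
dV/dt = dV/dr · dr/dt = 4πr² · 4
At r = 22: dV/dt = 7744π cm³/s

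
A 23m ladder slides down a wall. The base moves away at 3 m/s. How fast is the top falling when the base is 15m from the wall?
45√19/76 ≈ 2.581 m/s

x² + y² = 23²
2x·dx/dt + 2y·dy/dt = 0
dy/dt = -x/y · dx/dt = -15/(4√19) · 3 = -45√19/76 m/s
The top is descending at 45√19/76 ≈ 2.581 m/s.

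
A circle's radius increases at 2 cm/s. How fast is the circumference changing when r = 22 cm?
4π cm/s

C = 2πr
dC/dt = 2π · dr/dt = 2π · 2 = 4π cm/s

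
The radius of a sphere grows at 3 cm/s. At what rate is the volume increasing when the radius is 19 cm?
4332π cm³/s

V = (4/3)πr³
dV/dt = dV/dr · dr/dt = 4πr² · 3
At r = 19: dV/dt = 4332π cm³/s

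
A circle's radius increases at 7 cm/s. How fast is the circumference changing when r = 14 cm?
14π cm/s

C = 2πr
dC/dt = 2π · dr/dt = 2π · 7 = 14π cm/s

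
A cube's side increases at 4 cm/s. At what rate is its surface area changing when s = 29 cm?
1392 cm²/s

A = 6s²
dA/dt = 12s · ds/dt = 12·29·4 = 1392 cm²/s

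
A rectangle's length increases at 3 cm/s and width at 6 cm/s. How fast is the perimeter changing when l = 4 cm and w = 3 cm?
18 cm/s

P = 2(l + w)
dP/dt = 2(dl/dt + dw/dt) = 2(3 + 6) = 18 cm/s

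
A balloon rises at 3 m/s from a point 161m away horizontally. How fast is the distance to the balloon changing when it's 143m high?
429√46370/46370 ≈ 1.992 m/s

z² = 161² + y²
z = √(161² + 143²) = √46370
dz/dt = y/z · dy/dt = 143/√46370 · 3 = 429√46370/46370 ≈ 1.992 m/s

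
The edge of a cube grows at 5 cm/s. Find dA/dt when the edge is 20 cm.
1200 cm²/s

A = 6s²
dA/dt = 12s · ds/dt = 12·20·5 = 1200 cm²/s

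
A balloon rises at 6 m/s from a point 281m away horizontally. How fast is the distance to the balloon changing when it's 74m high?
444√84437/84437 ≈ 1.528 m/s

z² = 281² + y²
z = √(281² + 74²) = √84437
dz/dt = y/z · dy/dt = 74/√84437 · 6 = 444√84437/84437 ≈ 1.528 m/s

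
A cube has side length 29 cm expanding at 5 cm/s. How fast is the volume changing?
12615 cm³/s

V = s³
dV/dt = 3s² · ds/dt = 3·29²·5 = 12615 cm³/s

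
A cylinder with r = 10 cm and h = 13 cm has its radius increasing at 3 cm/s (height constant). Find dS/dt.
198π cm²/s

S = 2πrh + 2πr² (lateral + bases)
dS/dt = (2πh + 4πr)·dr/dt = (2π·13 + 4π·10)·3
= 198π cm²/s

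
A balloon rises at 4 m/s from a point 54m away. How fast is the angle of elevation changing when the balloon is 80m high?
0.023186 rad/s

tan(θ) = y/54
sec²(θ) · dθ/dt = (1/54) · dy/dt
dθ/dt = cos²(θ)/54 · 4 = 54/(54² + 80²) · 4
dθ/dt = 0.023186 rad/s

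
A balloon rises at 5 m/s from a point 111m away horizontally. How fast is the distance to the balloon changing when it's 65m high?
325√16546/16546 ≈ 2.527 m/s

z² = 111² + y²
z = √(111² + 65²) = √16546
dz/dt = y/z · dy/dt = 65/√16546 · 5 = 325√16546/16546 ≈ 2.527 m/s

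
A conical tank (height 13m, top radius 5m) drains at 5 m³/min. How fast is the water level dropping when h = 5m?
169/(125π) ≈ 0.4304 m/min

r/h = 5/13, so r = (5/13)h
V = (1/3)πr²h = (1/3)π((5/13)h)²h = (25/507)πh³
dV/dh = (25/169)πh²
dh/dt = (dV/dt)/(dV/dh) = -5/((25/169)π·5²) = -169/(125π) m/min
The level is dropping at 169/(125π) ≈ 0.4304 m/min.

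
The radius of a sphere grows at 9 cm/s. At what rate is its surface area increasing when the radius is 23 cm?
1656π cm²/s

S = 4πr²
dS/dt = dS/dr · dr/dt = 8πr · 9
At r = 23: dS/dt = 1656π cm²/s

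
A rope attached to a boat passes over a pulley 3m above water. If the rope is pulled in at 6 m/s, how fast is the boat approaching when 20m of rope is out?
120√391/391 ≈ 6.069 m/s

rope² = x² + 3²
x = √(20² - 3²) = √391
dx/dt = (rope/x) · d(rope)/dt = (20/√391) · (-6) = -120√391/391 m/s
The boat approaches at 120√391/391 ≈ 6.069 m/s.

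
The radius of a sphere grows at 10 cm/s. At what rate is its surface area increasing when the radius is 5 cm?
400π cm²/s

S = 4πr²
dS/dt = dS/dr · dr/dt = 8πr · 10
At r = 5: dS/dt = 400π cm²/s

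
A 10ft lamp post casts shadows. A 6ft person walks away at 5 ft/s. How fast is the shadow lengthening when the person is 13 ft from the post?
15/2 ft/s

By similar triangles: 10/(x+s) = 6/s
Solving: s = 6x/4
ds/dt = 6/4 · dx/dt = 3/2 · 5 = 15/2 ft/s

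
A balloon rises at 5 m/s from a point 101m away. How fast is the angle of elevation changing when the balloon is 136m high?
0.017598 rad/s

tan(θ) = y/101
sec²(θ) · dθ/dt = (1/101) · dy/dt
dθ/dt = cos²(θ)/101 · 5 = 101/(101² + 136²) · 5
dθ/dt = 0.017598 rad/s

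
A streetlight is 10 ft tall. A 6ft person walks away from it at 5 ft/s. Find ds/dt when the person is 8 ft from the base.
15/2 ft/s

By similar triangles: 10/(x+s) = 6/s
Solving: s = 6x/4
ds/dt = 6/4 · dx/dt = 3/2 · 5 = 15/2 ft/s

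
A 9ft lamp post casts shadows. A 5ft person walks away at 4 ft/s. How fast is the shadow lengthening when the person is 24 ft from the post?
5 ft/s

By similar triangles: 9/(x+s) = 5/s
Solving: s = 5x/4
ds/dt = 5/4 · dx/dt = 5/4 · 4 = 5 ft/s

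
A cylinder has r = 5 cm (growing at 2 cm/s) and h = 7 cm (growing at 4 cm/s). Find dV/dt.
240π cm³/s

V = πr²h
dV/dt = 2πrh·dr/dt + πr²·dh/dt
= 2π(5)(7)(2) + π(5)²(4)
= 240π cm³/s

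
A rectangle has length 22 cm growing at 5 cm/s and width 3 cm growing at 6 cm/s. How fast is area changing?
147 cm²/s

A = lw
dA/dt = w·dl/dt + l·dw/dt = 3·5 + 22·6 = 147 cm²/s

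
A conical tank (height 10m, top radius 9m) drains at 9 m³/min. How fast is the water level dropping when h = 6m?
25/(81π) ≈ 0.09824 m/min

r/h = 9/10, so r = (9/10)h
V = (1/3)πr²h = (1/3)π((9/10)h)²h = (27/100)πh³
dV/dh = (81/100)πh²
dh/dt = (dV/dt)/(dV/dh) = -9/((81/100)π·6²) = -25/(81π) m/min
The level is dropping at 25/(81π) ≈ 0.09824 m/min.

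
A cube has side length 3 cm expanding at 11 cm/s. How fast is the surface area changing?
396 cm²/s

A = 6s²
dA/dt = 12s · ds/dt = 12·3·11 = 396 cm²/s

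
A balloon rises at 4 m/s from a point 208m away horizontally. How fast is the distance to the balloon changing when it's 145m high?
580√64289/64289 ≈ 2.287 m/s

z² = 208² + y²
z = √(208² + 145²) = √64289
dz/dt = y/z · dy/dt = 145/√64289 · 4 = 580√64289/64289 ≈ 2.287 m/s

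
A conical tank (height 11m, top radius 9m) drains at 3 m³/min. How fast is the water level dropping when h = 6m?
121/(972π) ≈ 0.03962 m/min

r/h = 9/11, so r = (9/11)h
V = (1/3)πr²h = (1/3)π((9/11)h)²h = (27/121)πh³
dV/dh = (81/121)πh²
dh/dt = (dV/dt)/(dV/dh) = -3/((81/121)π·6²) = -121/(972π) m/min
The level is dropping at 121/(972π) ≈ 0.03962 m/min.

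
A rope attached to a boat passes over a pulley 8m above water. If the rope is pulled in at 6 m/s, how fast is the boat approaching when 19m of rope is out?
38√33/33 ≈ 6.615 m/s

rope² = x² + 8²
x = √(19² - 8²) = 3√33
dx/dt = (rope/x) · d(rope)/dt = (19/(3√33)) · (-6) = -38√33/33 m/s
The boat approaches at 38√33/33 ≈ 6.615 m/s.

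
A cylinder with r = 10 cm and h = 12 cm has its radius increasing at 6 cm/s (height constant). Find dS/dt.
384π cm²/s

S = 2πrh + 2πr² (lateral + bases)
dS/dt = (2πh + 4πr)·dr/dt = (2π·12 + 4π·10)·6
= 384π cm²/s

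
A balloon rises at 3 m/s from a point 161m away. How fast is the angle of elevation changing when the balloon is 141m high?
0.010545 rad/s

tan(θ) = y/161
sec²(θ) · dθ/dt = (1/161) · dy/dt
dθ/dt = cos²(θ)/161 · 3 = 161/(161² + 141²) · 3
dθ/dt = 0.010545 rad/s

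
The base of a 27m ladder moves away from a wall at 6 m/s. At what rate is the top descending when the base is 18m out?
12√5/5 ≈ 5.367 m/s

x² + y² = 27²
2x·dx/dt + 2y·dy/dt = 0
dy/dt = -x/y · dx/dt = -18/(9√5) · 6 = -12√5/5 m/s
The top is descending at 12√5/5 ≈ 5.367 m/s.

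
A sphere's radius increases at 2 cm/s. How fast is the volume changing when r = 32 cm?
8192π cm³/s

V = (4/3)πr³
dV/dt = dV/dr · dr/dt = 4πr² · 2
At r = 32: dV/dt = 8192π cm³/s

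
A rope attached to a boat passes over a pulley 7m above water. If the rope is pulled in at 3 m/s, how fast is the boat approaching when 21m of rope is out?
9√2/4 ≈ 3.182 m/s

rope² = x² + 7²
x = √(21² - 7²) = 14√2
dx/dt = (rope/x) · d(rope)/dt = (21/(14√2)) · (-3) = -9√2/4 m/s
The boat approaches at 9√2/4 ≈ 3.182 m/s.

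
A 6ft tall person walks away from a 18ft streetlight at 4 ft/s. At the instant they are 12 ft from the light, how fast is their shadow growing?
2 ft/s

By similar triangles: 18/(x+s) = 6/s
Solving: s = 6x/12
ds/dt = 6/12 · dx/dt = 1/2 · 4 = 2 ft/s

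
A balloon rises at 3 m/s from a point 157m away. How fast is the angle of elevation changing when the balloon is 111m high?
0.01274 rad/s

tan(θ) = y/157
sec²(θ) · dθ/dt = (1/157) · dy/dt
dθ/dt = cos²(θ)/157 · 3 = 157/(157² + 111²) · 3
dθ/dt = 0.01274 rad/s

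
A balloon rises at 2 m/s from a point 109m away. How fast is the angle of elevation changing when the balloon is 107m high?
0.009344 rad/s

tan(θ) = y/109
sec²(θ) · dθ/dt = (1/109) · dy/dt
dθ/dt = cos²(θ)/109 · 2 = 109/(109² + 107²) · 2
dθ/dt = 0.009344 rad/s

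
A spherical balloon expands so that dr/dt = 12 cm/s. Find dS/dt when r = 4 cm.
384π cm²/s

S = 4πr²
dS/dt = dS/dr · dr/dt = 8πr · 12
At r = 4: dS/dt = 384π cm²/s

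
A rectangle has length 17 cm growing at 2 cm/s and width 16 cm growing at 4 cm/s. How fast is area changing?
100 cm²/s

A = lw
dA/dt = w·dl/dt + l·dw/dt = 16·2 + 17·4 = 100 cm²/s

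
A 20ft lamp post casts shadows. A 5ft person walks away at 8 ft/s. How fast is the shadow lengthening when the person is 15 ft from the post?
8/3 ft/s

By similar triangles: 20/(x+s) = 5/s
Solving: s = 5x/15
ds/dt = 5/15 · dx/dt = 1/3 · 8 = 8/3 ft/s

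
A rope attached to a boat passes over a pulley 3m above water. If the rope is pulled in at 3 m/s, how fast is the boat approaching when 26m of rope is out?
78√667/667 ≈ 3.02 m/s

rope² = x² + 3²
x = √(26² - 3²) = √667
dx/dt = (rope/x) · d(rope)/dt = (26/√667) · (-3) = -78√667/667 m/s
The boat approaches at 78√667/667 ≈ 3.02 m/s.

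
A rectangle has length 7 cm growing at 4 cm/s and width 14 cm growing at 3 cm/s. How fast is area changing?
77 cm²/s

A = lw
dA/dt = w·dl/dt + l·dw/dt = 14·4 + 7·3 = 77 cm²/s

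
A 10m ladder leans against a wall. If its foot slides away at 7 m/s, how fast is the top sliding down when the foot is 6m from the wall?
21/4 = 5.25 m/s

x² + y² = 10²
2x·dx/dt + 2y·dy/dt = 0
dy/dt = -x/y · dx/dt = -6/8 · 7 = -21/4 m/s
The top is descending at 21/4 = 5.25 m/s.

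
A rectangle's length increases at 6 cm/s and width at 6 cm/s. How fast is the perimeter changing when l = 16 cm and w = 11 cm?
24 cm/s

P = 2(l + w)
dP/dt = 2(dl/dt + dw/dt) = 2(6 + 6) = 24 cm/s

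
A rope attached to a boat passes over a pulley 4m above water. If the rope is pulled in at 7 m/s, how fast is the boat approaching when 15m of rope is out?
105√209/209 ≈ 7.263 m/s

rope² = x² + 4²
x = √(15² - 4²) = √209
dx/dt = (rope/x) · d(rope)/dt = (15/√209) · (-7) = -105√209/209 m/s
The boat approaches at 105√209/209 ≈ 7.263 m/s.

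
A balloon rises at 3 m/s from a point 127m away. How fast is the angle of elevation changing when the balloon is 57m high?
0.019661 rad/s

tan(θ) = y/127
sec²(θ) · dθ/dt = (1/127) · dy/dt
dθ/dt = cos²(θ)/127 · 3 = 127/(127² + 57²) · 3
dθ/dt = 0.019661 rad/s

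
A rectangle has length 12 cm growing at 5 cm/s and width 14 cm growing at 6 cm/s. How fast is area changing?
142 cm²/s

A = lw
dA/dt = w·dl/dt + l·dw/dt = 14·5 + 12·6 = 142 cm²/s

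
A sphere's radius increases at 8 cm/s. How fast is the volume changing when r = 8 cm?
2048π cm³/s

V = (4/3)πr³
dV/dt = dV/dr · dr/dt = 4πr² · 8
At r = 8: dV/dt = 2048π cm³/s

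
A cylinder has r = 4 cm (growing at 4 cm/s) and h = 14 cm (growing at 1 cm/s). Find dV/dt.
464π cm³/s

V = πr²h
dV/dt = 2πrh·dr/dt + πr²·dh/dt
= 2π(4)(14)(4) + π(4)²(1)
= 464π cm³/s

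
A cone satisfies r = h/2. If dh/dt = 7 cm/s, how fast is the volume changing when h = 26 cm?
1183π cm³/s

V = (1/3)π(h/2)²h = πh³/12
dV/dt = πh²/4 · 7
At h = 26: dV/dt = 1183π cm³/s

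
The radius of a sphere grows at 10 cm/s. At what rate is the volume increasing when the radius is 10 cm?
4000π cm³/s

V = (4/3)πr³
dV/dt = dV/dr · dr/dt = 4πr² · 10
At r = 10: dV/dt = 4000π cm³/s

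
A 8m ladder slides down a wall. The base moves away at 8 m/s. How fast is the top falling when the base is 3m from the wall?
24√55/55 ≈ 3.236 m/s

x² + y² = 8²
2x·dx/dt + 2y·dy/dt = 0
dy/dt = -x/y · dx/dt = -3/√55 · 8 = -24√55/55 m/s
The top is descending at 24√55/55 ≈ 3.236 m/s.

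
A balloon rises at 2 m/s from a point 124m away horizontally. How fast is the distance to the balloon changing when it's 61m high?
122√113/1469 ≈ 0.8828 m/s

z² = 124² + y²
z = √(124² + 61²) = 13√113
dz/dt = y/z · dy/dt = 61/(13√113) · 2 = 122√113/1469 ≈ 0.8828 m/s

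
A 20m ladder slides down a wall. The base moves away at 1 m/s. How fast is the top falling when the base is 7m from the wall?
7√39/117 ≈ 0.3736 m/s

x² + y² = 20²
2x·dx/dt + 2y·dy/dt = 0
dy/dt = -x/y · dx/dt = -7/(3√39) · 1 = -7√39/117 m/s
The top is descending at 7√39/117 ≈ 0.3736 m/s.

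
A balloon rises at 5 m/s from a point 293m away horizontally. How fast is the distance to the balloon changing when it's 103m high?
515√96458/96458 ≈ 1.658 m/s

z² = 293² + y²
z = √(293² + 103²) = √96458
dz/dt = y/z · dy/dt = 103/√96458 · 5 = 515√96458/96458 ≈ 1.658 m/s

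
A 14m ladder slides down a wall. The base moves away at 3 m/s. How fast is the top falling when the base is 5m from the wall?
5√19/19 ≈ 1.147 m/s

x² + y² = 14²
2x·dx/dt + 2y·dy/dt = 0
dy/dt = -x/y · dx/dt = -5/(3√19) · 3 = -5√19/19 m/s
The top is descending at 5√19/19 ≈ 1.147 m/s.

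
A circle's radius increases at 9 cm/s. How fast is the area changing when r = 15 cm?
270π cm²/s

A = πr²
dA/dt = 2πr · dr/dt = 2π(15)(9) = 270π cm²/s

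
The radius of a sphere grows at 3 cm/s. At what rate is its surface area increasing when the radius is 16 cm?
384π cm²/s

S = 4πr²
dS/dt = dS/dr · dr/dt = 8πr · 3
At r = 16: dS/dt = 384π cm²/s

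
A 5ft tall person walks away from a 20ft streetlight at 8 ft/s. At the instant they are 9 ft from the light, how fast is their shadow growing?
8/3 ft/s

By similar triangles: 20/(x+s) = 5/s
Solving: s = 5x/15
ds/dt = 5/15 · dx/dt = 1/3 · 8 = 8/3 ft/s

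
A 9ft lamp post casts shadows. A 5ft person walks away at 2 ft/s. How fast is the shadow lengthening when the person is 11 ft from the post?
5/2 ft/s

By similar triangles: 9/(x+s) = 5/s
Solving: s = 5x/4
ds/dt = 5/4 · dx/dt = 5/4 · 2 = 5/2 ft/s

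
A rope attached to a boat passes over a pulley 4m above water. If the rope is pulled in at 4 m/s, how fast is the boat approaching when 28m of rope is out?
7√3/3 ≈ 4.041 m/s

rope² = x² + 4²
x = √(28² - 4²) = 16√3
dx/dt = (rope/x) · d(rope)/dt = (28/(16√3)) · (-4) = -7√3/3 m/s
The boat approaches at 7√3/3 ≈ 4.041 m/s.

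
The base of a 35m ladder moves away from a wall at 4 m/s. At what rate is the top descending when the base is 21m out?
3 m/s

x² + y² = 35²
2x·dx/dt + 2y·dy/dt = 0
dy/dt = -x/y · dx/dt = -21/28 · 4 = -3 m/s
The top is descending at 3 m/s.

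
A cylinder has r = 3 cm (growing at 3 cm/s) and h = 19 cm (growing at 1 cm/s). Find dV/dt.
351π cm³/s

V = πr²h
dV/dt = 2πrh·dr/dt + πr²·dh/dt
= 2π(3)(19)(3) + π(3)²(1)
= 351π cm³/s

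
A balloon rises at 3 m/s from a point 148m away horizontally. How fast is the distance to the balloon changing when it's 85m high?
255√29129/29129 ≈ 1.494 m/s

z² = 148² + y²
z = √(148² + 85²) = √29129
dz/dt = y/z · dy/dt = 85/√29129 · 3 = 255√29129/29129 ≈ 1.494 m/s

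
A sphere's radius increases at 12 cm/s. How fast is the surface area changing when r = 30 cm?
2880π cm²/s

S = 4πr²
dS/dt = dS/dr · dr/dt = 8πr · 12
At r = 30: dS/dt = 2880π cm²/s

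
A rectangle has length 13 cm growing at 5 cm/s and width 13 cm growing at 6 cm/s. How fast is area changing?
143 cm²/s

A = lw
dA/dt = w·dl/dt + l·dw/dt = 13·5 + 13·6 = 143 cm²/s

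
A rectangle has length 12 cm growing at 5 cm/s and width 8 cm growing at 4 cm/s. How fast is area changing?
88 cm²/s

A = lw
dA/dt = w·dl/dt + l·dw/dt = 8·5 + 12·4 = 88 cm²/s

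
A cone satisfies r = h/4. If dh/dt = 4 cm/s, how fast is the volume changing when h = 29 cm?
841π/4 cm³/s

V = (1/3)π(h/4)²h = πh³/48
dV/dt = πh²/16 · 4
At h = 29: dV/dt = 841π/4 cm³/s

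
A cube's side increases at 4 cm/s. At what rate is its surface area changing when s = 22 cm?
1056 cm²/s

A = 6s²
dA/dt = 12s · ds/dt = 12·22·4 = 1056 cm²/s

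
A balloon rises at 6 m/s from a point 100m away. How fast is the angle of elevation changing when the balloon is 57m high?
0.045286 rad/s

tan(θ) = y/100
sec²(θ) · dθ/dt = (1/100) · dy/dt
dθ/dt = cos²(θ)/100 · 6 = 100/(100² + 57²) · 6
dθ/dt = 0.045286 rad/s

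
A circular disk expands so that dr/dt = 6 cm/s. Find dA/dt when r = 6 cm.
72π cm²/s

A = πr²
dA/dt = 2πr · dr/dt = 2π(6)(6) = 72π cm²/s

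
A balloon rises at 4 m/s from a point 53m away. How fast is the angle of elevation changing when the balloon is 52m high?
0.038455 rad/s

tan(θ) = y/53
sec²(θ) · dθ/dt = (1/53) · dy/dt
dθ/dt = cos²(θ)/53 · 4 = 53/(53² + 52²) · 4
dθ/dt = 0.038455 rad/s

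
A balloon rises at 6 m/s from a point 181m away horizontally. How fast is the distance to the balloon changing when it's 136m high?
816√51257/51257 ≈ 3.604 m/s

z² = 181² + y²
z = √(181² + 136²) = √51257
dz/dt = y/z · dy/dt = 136/√51257 · 6 = 816√51257/51257 ≈ 3.604 m/s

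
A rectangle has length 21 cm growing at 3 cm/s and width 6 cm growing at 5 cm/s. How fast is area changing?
123 cm²/s

A = lw
dA/dt = w·dl/dt + l·dw/dt = 6·3 + 21·5 = 123 cm²/s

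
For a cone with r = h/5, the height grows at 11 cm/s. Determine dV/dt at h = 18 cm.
3564π/25 cm³/s

V = (1/3)π(h/5)²h = πh³/75
dV/dt = πh²/25 · 11
At h = 18: dV/dt = 3564π/25 cm³/s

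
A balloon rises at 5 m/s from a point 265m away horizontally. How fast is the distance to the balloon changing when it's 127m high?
635√86354/86354 ≈ 2.161 m/s

z² = 265² + y²
z = √(265² + 127²) = √86354
dz/dt = y/z · dy/dt = 127/√86354 · 5 = 635√86354/86354 ≈ 2.161 m/s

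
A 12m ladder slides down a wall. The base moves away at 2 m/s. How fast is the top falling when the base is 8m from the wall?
4√5/5 ≈ 1.789 m/s

x² + y² = 12²
2x·dx/dt + 2y·dy/dt = 0
dy/dt = -x/y · dx/dt = -8/(4√5) · 2 = -4√5/5 m/s
The top is descending at 4√5/5 ≈ 1.789 m/s.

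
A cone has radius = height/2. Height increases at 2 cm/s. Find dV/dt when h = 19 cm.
361π/2 cm³/s

V = (1/3)π(h/2)²h = πh³/12
dV/dt = πh²/4 · 2
At h = 19: dV/dt = 361π/2 cm³/s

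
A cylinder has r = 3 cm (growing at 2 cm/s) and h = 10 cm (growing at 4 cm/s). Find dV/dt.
156π cm³/s

V = πr²h
dV/dt = 2πrh·dr/dt + πr²·dh/dt
= 2π(3)(10)(2) + π(3)²(4)
= 156π cm³/s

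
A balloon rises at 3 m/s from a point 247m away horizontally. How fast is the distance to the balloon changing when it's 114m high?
18√205/205 ≈ 1.257 m/s

z² = 247² + y²
z = √(247² + 114²) = 19√205
dz/dt = y/z · dy/dt = 114/(19√205) · 3 = 18√205/205 ≈ 1.257 m/s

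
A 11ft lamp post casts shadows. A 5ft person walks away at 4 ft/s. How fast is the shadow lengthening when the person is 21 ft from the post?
10/3 ft/s

By similar triangles: 11/(x+s) = 5/s
Solving: s = 5x/6
ds/dt = 5/6 · dx/dt = 5/6 · 4 = 10/3 ft/s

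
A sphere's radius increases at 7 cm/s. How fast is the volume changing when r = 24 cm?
16128π cm³/s

V = (4/3)πr³
dV/dt = dV/dr · dr/dt = 4πr² · 7
At r = 24: dV/dt = 16128π cm³/s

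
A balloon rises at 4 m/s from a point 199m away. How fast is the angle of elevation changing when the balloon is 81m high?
0.017244 rad/s

tan(θ) = y/199
sec²(θ) · dθ/dt = (1/199) · dy/dt
dθ/dt = cos²(θ)/199 · 4 = 199/(199² + 81²) · 4
dθ/dt = 0.017244 rad/s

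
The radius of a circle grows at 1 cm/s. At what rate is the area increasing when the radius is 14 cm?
28π cm²/s

A = πr²
dA/dt = 2πr · dr/dt = 2π(14)(1) = 28π cm²/s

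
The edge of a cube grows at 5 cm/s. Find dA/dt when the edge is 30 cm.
1800 cm²/s

A = 6s²
dA/dt = 12s · ds/dt = 12·30·5 = 1800 cm²/s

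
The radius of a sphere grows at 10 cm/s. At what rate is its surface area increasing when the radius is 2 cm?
160π cm²/s

S = 4πr²
dS/dt = dS/dr · dr/dt = 8πr · 10
At r = 2: dS/dt = 160π cm²/s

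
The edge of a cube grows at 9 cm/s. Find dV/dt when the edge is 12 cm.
3888 cm³/s

V = s³
dV/dt = 3s² · ds/dt = 3·12²·9 = 3888 cm³/s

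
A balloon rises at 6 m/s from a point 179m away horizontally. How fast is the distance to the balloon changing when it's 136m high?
816√50537/50537 ≈ 3.63 m/s

z² = 179² + y²
z = √(179² + 136²) = √50537
dz/dt = y/z · dy/dt = 136/√50537 · 6 = 816√50537/50537 ≈ 3.63 m/s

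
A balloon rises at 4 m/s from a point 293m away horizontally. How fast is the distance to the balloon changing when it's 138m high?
552√104893/104893 ≈ 1.704 m/s

z² = 293² + y²
z = √(293² + 138²) = √104893
dz/dt = y/z · dy/dt = 138/√104893 · 4 = 552√104893/104893 ≈ 1.704 m/s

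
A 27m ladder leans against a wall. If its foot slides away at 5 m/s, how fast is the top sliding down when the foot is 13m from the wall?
13√35/28 ≈ 2.747 m/s

x² + y² = 27²
2x·dx/dt + 2y·dy/dt = 0
dy/dt = -x/y · dx/dt = -13/(4√35) · 5 = -13√35/28 m/s
The top is descending at 13√35/28 ≈ 2.747 m/s.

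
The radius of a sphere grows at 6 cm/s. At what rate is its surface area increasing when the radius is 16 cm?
768π cm²/s

S = 4πr²
dS/dt = dS/dr · dr/dt = 8πr · 6
At r = 16: dS/dt = 768π cm²/s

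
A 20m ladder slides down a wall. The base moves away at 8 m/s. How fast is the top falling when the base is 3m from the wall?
24√391/391 ≈ 1.214 m/s

x² + y² = 20²
2x·dx/dt + 2y·dy/dt = 0
dy/dt = -x/y · dx/dt = -3/√391 · 8 = -24√391/391 m/s
The top is descending at 24√391/391 ≈ 1.214 m/s.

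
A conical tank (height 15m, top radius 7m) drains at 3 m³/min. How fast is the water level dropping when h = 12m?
75/(784π) ≈ 0.03045 m/min

r/h = 7/15, so r = (7/15)h
V = (1/3)πr²h = (1/3)π((7/15)h)²h = (49/675)πh³
dV/dh = (49/225)πh²
dh/dt = (dV/dt)/(dV/dh) = -3/((49/225)π·12²) = -75/(784π) m/min
The level is dropping at 75/(784π) ≈ 0.03045 m/min.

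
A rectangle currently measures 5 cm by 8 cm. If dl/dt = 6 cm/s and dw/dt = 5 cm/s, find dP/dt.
22 cm/s

P = 2(l + w)
dP/dt = 2(dl/dt + dw/dt) = 2(6 + 5) = 22 cm/s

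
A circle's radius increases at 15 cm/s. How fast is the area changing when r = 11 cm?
330π cm²/s

A = πr²
dA/dt = 2πr · dr/dt = 2π(11)(15) = 330π cm²/s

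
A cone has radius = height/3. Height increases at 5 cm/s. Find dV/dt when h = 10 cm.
500π/9 cm³/s

V = (1/3)π(h/3)²h = πh³/27
dV/dt = πh²/9 · 5
At h = 10: dV/dt = 500π/9 cm³/s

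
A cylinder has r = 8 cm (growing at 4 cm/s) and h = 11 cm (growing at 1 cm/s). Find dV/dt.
768π cm³/s

V = πr²h
dV/dt = 2πrh·dr/dt + πr²·dh/dt
= 2π(8)(11)(4) + π(8)²(1)
= 768π cm³/s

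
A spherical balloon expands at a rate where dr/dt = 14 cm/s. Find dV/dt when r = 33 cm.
60984π cm³/s

V = (4/3)πr³
dV/dt = dV/dr · dr/dt = 4πr² · 14
At r = 33: dV/dt = 60984π cm³/s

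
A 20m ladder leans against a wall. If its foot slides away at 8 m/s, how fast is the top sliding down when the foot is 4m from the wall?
2√6/3 ≈ 1.633 m/s

x² + y² = 20²
2x·dx/dt + 2y·dy/dt = 0
dy/dt = -x/y · dx/dt = -4/(8√6) · 8 = -2√6/3 m/s
The top is descending at 2√6/3 ≈ 1.633 m/s.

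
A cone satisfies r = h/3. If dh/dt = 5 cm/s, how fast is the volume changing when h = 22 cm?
2420π/9 cm³/s

V = (1/3)π(h/3)²h = πh³/27
dV/dt = πh²/9 · 5
At h = 22: dV/dt = 2420π/9 cm³/s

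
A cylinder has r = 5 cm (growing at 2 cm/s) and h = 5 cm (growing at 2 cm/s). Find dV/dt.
150π cm³/s

V = πr²h
dV/dt = 2πrh·dr/dt + πr²·dh/dt
= 2π(5)(5)(2) + π(5)²(2)
= 150π cm³/s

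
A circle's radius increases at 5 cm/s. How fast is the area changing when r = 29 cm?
290π cm²/s

A = πr²
dA/dt = 2πr · dr/dt = 2π(29)(5) = 290π cm²/s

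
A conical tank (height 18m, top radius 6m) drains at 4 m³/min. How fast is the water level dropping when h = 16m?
9/(64π) ≈ 0.04476 m/min

r/h = 6/18, so r = (1/3)h
V = (1/3)πr²h = (1/3)π((1/3)h)²h = (1/27)πh³
dV/dh = (1/9)πh²
dh/dt = (dV/dt)/(dV/dh) = -4/((1/9)π·16²) = -9/(64π) m/min
The level is dropping at 9/(64π) ≈ 0.04476 m/min.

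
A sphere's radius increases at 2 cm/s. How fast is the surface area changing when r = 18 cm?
288π cm²/s

S = 4πr²
dS/dt = dS/dr · dr/dt = 8πr · 2
At r = 18: dS/dt = 288π cm²/s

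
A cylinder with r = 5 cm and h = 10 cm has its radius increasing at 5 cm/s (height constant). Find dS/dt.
200π cm²/s

S = 2πrh + 2πr² (lateral + bases)
dS/dt = (2πh + 4πr)·dr/dt = (2π·10 + 4π·5)·5
= 200π cm²/s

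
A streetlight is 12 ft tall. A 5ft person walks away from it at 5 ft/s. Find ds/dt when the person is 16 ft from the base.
25/7 ft/s

By similar triangles: 12/(x+s) = 5/s
Solving: s = 5x/7
ds/dt = 5/7 · dx/dt = 5/7 · 5 = 25/7 ft/s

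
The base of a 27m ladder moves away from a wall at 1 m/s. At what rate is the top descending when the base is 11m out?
11√38/152 ≈ 0.4461 m/s

x² + y² = 27²
2x·dx/dt + 2y·dy/dt = 0
dy/dt = -x/y · dx/dt = -11/(4√38) · 1 = -11√38/152 m/s
The top is descending at 11√38/152 ≈ 0.4461 m/s.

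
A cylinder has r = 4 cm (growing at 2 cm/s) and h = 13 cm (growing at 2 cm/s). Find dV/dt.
240π cm³/s

V = πr²h
dV/dt = 2πrh·dr/dt + πr²·dh/dt
= 2π(4)(13)(2) + π(4)²(2)
= 240π cm³/s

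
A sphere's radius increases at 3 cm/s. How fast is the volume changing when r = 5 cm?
300π cm³/s

V = (4/3)πr³
dV/dt = dV/dr · dr/dt = 4πr² · 3
At r = 5: dV/dt = 300π cm³/s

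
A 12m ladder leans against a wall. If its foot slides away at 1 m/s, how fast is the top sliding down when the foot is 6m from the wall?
√3/3 ≈ 0.5774 m/s

x² + y² = 12²
2x·dx/dt + 2y·dy/dt = 0
dy/dt = -x/y · dx/dt = -6/(6√3) · 1 = -√3/3 m/s
The top is descending at √3/3 ≈ 0.5774 m/s.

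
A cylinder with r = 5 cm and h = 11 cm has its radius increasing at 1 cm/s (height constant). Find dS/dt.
42π cm²/s

S = 2πrh + 2πr² (lateral + bases)
dS/dt = (2πh + 4πr)·dr/dt = (2π·11 + 4π·5)·1
= 42π cm²/s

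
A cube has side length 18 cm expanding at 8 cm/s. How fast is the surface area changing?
1728 cm²/s

A = 6s²
dA/dt = 12s · ds/dt = 12·18·8 = 1728 cm²/s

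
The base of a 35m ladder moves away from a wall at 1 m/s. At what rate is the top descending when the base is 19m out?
19√6/72 ≈ 0.6464 m/s

x² + y² = 35²
2x·dx/dt + 2y·dy/dt = 0
dy/dt = -x/y · dx/dt = -19/(12√6) · 1 = -19√6/72 m/s
The top is descending at 19√6/72 ≈ 0.6464 m/s.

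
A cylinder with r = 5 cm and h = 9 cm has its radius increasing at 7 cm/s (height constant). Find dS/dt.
266π cm²/s

S = 2πrh + 2πr² (lateral + bases)
dS/dt = (2πh + 4πr)·dr/dt = (2π·9 + 4π·5)·7
= 266π cm²/s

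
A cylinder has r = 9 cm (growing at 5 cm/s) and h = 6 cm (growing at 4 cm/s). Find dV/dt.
864π cm³/s

V = πr²h
dV/dt = 2πrh·dr/dt + πr²·dh/dt
= 2π(9)(6)(5) + π(9)²(4)
= 864π cm³/s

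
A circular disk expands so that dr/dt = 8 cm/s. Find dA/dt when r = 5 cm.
80π cm²/s

A = πr²
dA/dt = 2πr · dr/dt = 2π(5)(8) = 80π cm²/s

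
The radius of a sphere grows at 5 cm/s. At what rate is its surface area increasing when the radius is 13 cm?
520π cm²/s

S = 4πr²
dS/dt = dS/dr · dr/dt = 8πr · 5
At r = 13: dS/dt = 520π cm²/s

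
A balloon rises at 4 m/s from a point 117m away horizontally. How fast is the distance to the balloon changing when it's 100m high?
400√23689/23689 ≈ 2.599 m/s

z² = 117² + y²
z = √(117² + 100²) = √23689
dz/dt = y/z · dy/dt = 100/√23689 · 4 = 400√23689/23689 ≈ 2.599 m/s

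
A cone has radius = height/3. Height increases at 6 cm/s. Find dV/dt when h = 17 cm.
578π/3 cm³/s

V = (1/3)π(h/3)²h = πh³/27
dV/dt = πh²/9 · 6
At h = 17: dV/dt = 578π/3 cm³/s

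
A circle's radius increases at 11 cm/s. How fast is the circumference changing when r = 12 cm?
22π cm/s

C = 2πr
dC/dt = 2π · dr/dt = 2π · 11 = 22π cm/s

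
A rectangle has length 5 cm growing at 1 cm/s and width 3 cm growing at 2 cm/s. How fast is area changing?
13 cm²/s

A = lw
dA/dt = w·dl/dt + l·dw/dt = 3·1 + 5·2 = 13 cm²/s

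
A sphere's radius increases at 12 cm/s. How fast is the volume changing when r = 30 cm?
43200π cm³/s

V = (4/3)πr³
dV/dt = dV/dr · dr/dt = 4πr² · 12
At r = 30: dV/dt = 43200π cm³/s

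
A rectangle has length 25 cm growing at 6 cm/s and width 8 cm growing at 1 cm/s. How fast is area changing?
73 cm²/s

A = lw
dA/dt = w·dl/dt + l·dw/dt = 8·6 + 25·1 = 73 cm²/s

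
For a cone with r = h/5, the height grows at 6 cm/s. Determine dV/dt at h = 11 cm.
726π/25 cm³/s

V = (1/3)π(h/5)²h = πh³/75
dV/dt = πh²/25 · 6
At h = 11: dV/dt = 726π/25 cm³/s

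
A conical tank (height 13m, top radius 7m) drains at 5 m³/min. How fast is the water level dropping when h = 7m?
845/(2401π) ≈ 0.112 m/min

r/h = 7/13, so r = (7/13)h
V = (1/3)πr²h = (1/3)π((7/13)h)²h = (49/507)πh³
dV/dh = (49/169)πh²
dh/dt = (dV/dt)/(dV/dh) = -5/((49/169)π·7²) = -845/(2401π) m/min
The level is dropping at 845/(2401π) ≈ 0.112 m/min.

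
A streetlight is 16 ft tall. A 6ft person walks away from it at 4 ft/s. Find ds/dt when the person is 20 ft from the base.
12/5 ft/s

By similar triangles: 16/(x+s) = 6/s
Solving: s = 6x/10
ds/dt = 6/10 · dx/dt = 3/5 · 4 = 12/5 ft/s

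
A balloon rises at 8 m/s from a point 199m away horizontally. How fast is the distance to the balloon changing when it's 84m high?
672√46657/46657 ≈ 3.111 m/s

z² = 199² + y²
z = √(199² + 84²) = √46657
dz/dt = y/z · dy/dt = 84/√46657 · 8 = 672√46657/46657 ≈ 3.111 m/s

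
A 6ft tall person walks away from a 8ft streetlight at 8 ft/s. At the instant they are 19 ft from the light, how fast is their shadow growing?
24 ft/s

By similar triangles: 8/(x+s) = 6/s
Solving: s = 6x/2
ds/dt = 6/2 · dx/dt = 3 · 8 = 24 ft/s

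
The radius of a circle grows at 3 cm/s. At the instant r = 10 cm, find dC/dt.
6π cm/s

C = 2πr
dC/dt = 2π · dr/dt = 2π · 3 = 6π cm/s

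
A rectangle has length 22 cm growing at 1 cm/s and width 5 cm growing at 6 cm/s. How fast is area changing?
137 cm²/s

A = lw
dA/dt = w·dl/dt + l·dw/dt = 5·1 + 22·6 = 137 cm²/s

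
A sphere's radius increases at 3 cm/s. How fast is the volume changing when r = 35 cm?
14700π cm³/s

V = (4/3)πr³
dV/dt = dV/dr · dr/dt = 4πr² · 3
At r = 35: dV/dt = 14700π cm³/s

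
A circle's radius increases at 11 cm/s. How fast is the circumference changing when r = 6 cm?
22π cm/s

C = 2πr
dC/dt = 2π · dr/dt = 2π · 11 = 22π cm/s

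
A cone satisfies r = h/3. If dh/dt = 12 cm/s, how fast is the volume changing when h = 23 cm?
2116π/3 cm³/s

V = (1/3)π(h/3)²h = πh³/27
dV/dt = πh²/9 · 12
At h = 23: dV/dt = 2116π/3 cm³/s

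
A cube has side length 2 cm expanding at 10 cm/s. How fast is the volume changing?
120 cm³/s

V = s³
dV/dt = 3s² · ds/dt = 3·2²·10 = 120 cm³/s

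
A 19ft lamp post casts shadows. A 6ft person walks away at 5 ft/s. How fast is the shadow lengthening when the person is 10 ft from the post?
30/13 ft/s

By similar triangles: 19/(x+s) = 6/s
Solving: s = 6x/13
ds/dt = 6/13 · dx/dt = 6/13 · 5 = 30/13 ft/s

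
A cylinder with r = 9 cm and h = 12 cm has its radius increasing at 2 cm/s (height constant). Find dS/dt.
120π cm²/s

S = 2πrh + 2πr² (lateral + bases)
dS/dt = (2πh + 4πr)·dr/dt = (2π·12 + 4π·9)·2
= 120π cm²/s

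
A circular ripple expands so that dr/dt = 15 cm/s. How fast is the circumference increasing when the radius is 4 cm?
30π cm/s

C = 2πr
dC/dt = 2π · dr/dt = 2π · 15 = 30π cm/s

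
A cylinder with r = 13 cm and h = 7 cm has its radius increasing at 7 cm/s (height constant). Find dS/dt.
462π cm²/s

S = 2πrh + 2πr² (lateral + bases)
dS/dt = (2πh + 4πr)·dr/dt = (2π·7 + 4π·13)·7
= 462π cm²/s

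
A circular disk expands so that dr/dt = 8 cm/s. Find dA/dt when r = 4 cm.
64π cm²/s

A = πr²
dA/dt = 2πr · dr/dt = 2π(4)(8) = 64π cm²/s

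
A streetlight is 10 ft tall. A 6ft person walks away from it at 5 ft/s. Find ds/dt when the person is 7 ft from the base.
15/2 ft/s

By similar triangles: 10/(x+s) = 6/s
Solving: s = 6x/4
ds/dt = 6/4 · dx/dt = 3/2 · 5 = 15/2 ft/s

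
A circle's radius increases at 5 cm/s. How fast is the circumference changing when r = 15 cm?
10π cm/s

C = 2πr
dC/dt = 2π · dr/dt = 2π · 5 = 10π cm/s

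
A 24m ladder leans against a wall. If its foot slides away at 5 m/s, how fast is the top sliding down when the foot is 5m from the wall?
25√551/551 ≈ 1.065 m/s

x² + y² = 24²
2x·dx/dt + 2y·dy/dt = 0
dy/dt = -x/y · dx/dt = -5/√551 · 5 = -25√551/551 m/s
The top is descending at 25√551/551 ≈ 1.065 m/s.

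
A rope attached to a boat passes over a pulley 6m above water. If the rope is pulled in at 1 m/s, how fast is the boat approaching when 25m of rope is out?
25√589/589 ≈ 1.03 m/s

rope² = x² + 6²
x = √(25² - 6²) = √589
dx/dt = (rope/x) · d(rope)/dt = (25/√589) · (-1) = -25√589/589 m/s
The boat approaches at 25√589/589 ≈ 1.03 m/s.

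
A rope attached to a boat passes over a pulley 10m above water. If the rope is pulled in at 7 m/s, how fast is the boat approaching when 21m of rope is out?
147√341/341 ≈ 7.96 m/s

rope² = x² + 10²
x = √(21² - 10²) = √341
dx/dt = (rope/x) · d(rope)/dt = (21/√341) · (-7) = -147√341/341 m/s
The boat approaches at 147√341/341 ≈ 7.96 m/s.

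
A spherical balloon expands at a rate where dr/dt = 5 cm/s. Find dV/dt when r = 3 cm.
180π cm³/s

V = (4/3)πr³
dV/dt = dV/dr · dr/dt = 4πr² · 5
At r = 3: dV/dt = 180π cm³/s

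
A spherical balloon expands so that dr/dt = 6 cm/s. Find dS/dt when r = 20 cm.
960π cm²/s

S = 4πr²
dS/dt = dS/dr · dr/dt = 8πr · 6
At r = 20: dS/dt = 960π cm²/s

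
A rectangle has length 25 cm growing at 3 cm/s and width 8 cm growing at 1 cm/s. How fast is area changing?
49 cm²/s

A = lw
dA/dt = w·dl/dt + l·dw/dt = 8·3 + 25·1 = 49 cm²/s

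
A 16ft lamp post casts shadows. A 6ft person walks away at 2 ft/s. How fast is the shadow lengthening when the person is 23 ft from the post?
6/5 ft/s

By similar triangles: 16/(x+s) = 6/s
Solving: s = 6x/10
ds/dt = 6/10 · dx/dt = 3/5 · 2 = 6/5 ft/s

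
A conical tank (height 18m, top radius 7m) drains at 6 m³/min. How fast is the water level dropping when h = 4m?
243/(98π) ≈ 0.7893 m/min

r/h = 7/18, so r = (7/18)h
V = (1/3)πr²h = (1/3)π((7/18)h)²h = (49/972)πh³
dV/dh = (49/324)πh²
dh/dt = (dV/dt)/(dV/dh) = -6/((49/324)π·4²) = -243/(98π) m/min
The level is dropping at 243/(98π) ≈ 0.7893 m/min.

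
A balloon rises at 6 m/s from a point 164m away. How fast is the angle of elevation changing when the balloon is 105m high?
0.025949 rad/s

tan(θ) = y/164
sec²(θ) · dθ/dt = (1/164) · dy/dt
dθ/dt = cos²(θ)/164 · 6 = 164/(164² + 105²) · 6
dθ/dt = 0.025949 rad/s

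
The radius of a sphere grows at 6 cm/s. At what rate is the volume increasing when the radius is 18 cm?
7776π cm³/s

V = (4/3)πr³
dV/dt = dV/dr · dr/dt = 4πr² · 6
At r = 18: dV/dt = 7776π cm³/s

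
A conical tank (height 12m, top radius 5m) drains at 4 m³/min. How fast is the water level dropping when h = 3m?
64/(25π) ≈ 0.8149 m/min

r/h = 5/12, so r = (5/12)h
V = (1/3)πr²h = (1/3)π((5/12)h)²h = (25/432)πh³
dV/dh = (25/144)πh²
dh/dt = (dV/dt)/(dV/dh) = -4/((25/144)π·3²) = -64/(25π) m/min
The level is dropping at 64/(25π) ≈ 0.8149 m/min.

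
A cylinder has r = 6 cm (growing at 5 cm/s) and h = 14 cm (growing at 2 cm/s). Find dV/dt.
912π cm³/s

V = πr²h
dV/dt = 2πrh·dr/dt + πr²·dh/dt
= 2π(6)(14)(5) + π(6)²(2)
= 912π cm³/s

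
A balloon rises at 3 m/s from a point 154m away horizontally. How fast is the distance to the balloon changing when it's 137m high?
411√42485/42485 ≈ 1.994 m/s

z² = 154² + y²
z = √(154² + 137²) = √42485
dz/dt = y/z · dy/dt = 137/√42485 · 3 = 411√42485/42485 ≈ 1.994 m/s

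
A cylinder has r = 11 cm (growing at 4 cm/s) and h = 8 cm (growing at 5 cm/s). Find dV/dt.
1309π cm³/s

V = πr²h
dV/dt = 2πrh·dr/dt + πr²·dh/dt
= 2π(11)(8)(4) + π(11)²(5)
= 1309π cm³/s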